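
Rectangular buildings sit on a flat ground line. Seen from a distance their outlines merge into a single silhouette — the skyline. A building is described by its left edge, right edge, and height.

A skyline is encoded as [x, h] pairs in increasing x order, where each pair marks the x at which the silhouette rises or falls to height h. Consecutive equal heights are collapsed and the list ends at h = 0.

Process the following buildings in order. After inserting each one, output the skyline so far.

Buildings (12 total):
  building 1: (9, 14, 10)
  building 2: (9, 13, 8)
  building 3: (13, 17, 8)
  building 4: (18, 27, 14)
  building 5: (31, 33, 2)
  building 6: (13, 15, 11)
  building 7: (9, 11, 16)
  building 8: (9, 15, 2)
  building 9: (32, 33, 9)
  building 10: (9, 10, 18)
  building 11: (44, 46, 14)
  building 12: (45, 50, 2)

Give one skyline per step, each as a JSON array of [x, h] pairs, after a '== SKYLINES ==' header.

== SKYLINES ==
[[9,10],[14,0]]
[[9,10],[14,0]]
[[9,10],[14,8],[17,0]]
[[9,10],[14,8],[17,0],[18,14],[27,0]]
[[9,10],[14,8],[17,0],[18,14],[27,0],[31,2],[33,0]]
[[9,10],[13,11],[15,8],[17,0],[18,14],[27,0],[31,2],[33,0]]
[[9,16],[11,10],[13,11],[15,8],[17,0],[18,14],[27,0],[31,2],[33,0]]
[[9,16],[11,10],[13,11],[15,8],[17,0],[18,14],[27,0],[31,2],[33,0]]
[[9,16],[11,10],[13,11],[15,8],[17,0],[18,14],[27,0],[31,2],[32,9],[33,0]]
[[9,18],[10,16],[11,10],[13,11],[15,8],[17,0],[18,14],[27,0],[31,2],[32,9],[33,0]]
[[9,18],[10,16],[11,10],[13,11],[15,8],[17,0],[18,14],[27,0],[31,2],[32,9],[33,0],[44,14],[46,0]]
[[9,18],[10,16],[11,10],[13,11],[15,8],[17,0],[18,14],[27,0],[31,2],[32,9],[33,0],[44,14],[46,2],[50,0]]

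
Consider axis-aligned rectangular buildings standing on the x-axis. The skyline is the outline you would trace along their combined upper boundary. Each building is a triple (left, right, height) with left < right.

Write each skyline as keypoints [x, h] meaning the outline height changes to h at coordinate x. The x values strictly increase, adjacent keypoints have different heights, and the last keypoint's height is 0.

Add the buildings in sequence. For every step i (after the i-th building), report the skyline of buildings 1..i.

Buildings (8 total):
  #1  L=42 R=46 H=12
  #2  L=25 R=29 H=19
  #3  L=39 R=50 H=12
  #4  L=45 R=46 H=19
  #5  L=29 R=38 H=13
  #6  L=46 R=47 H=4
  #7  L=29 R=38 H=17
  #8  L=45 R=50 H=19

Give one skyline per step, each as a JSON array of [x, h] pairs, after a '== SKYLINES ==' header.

== SKYLINES ==
[[42,12],[46,0]]
[[25,19],[29,0],[42,12],[46,0]]
[[25,19],[29,0],[39,12],[50,0]]
[[25,19],[29,0],[39,12],[45,19],[46,12],[50,0]]
[[25,19],[29,13],[38,0],[39,12],[45,19],[46,12],[50,0]]
[[25,19],[29,13],[38,0],[39,12],[45,19],[46,12],[50,0]]
[[25,19],[29,17],[38,0],[39,12],[45,19],[46,12],[50,0]]
[[25,19],[29,17],[38,0],[39,12],[45,19],[50,0]]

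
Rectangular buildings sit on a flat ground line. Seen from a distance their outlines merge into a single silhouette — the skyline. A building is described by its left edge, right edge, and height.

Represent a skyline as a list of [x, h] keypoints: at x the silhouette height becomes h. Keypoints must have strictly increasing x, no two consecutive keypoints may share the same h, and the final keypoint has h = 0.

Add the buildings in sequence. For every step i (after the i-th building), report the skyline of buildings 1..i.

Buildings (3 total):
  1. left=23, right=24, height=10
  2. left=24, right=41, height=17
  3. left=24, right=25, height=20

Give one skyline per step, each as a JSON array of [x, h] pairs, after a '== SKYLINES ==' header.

== SKYLINES ==
[[23,10],[24,0]]
[[23,10],[24,17],[41,0]]
[[23,10],[24,20],[25,17],[41,0]]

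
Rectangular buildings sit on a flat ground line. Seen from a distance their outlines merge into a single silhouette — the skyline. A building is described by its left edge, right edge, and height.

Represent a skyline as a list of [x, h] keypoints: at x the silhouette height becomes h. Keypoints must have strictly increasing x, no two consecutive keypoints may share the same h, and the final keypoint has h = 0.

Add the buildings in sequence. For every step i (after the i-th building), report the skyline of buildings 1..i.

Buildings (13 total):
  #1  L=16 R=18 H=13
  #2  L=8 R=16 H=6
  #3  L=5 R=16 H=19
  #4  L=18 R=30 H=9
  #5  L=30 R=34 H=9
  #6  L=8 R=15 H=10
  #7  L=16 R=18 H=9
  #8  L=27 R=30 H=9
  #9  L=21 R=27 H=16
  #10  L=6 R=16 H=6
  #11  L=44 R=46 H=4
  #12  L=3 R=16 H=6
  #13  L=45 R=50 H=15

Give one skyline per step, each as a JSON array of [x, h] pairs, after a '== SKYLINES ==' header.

== SKYLINES ==
[[16,13],[18,0]]
[[8,6],[16,13],[18,0]]
[[5,19],[16,13],[18,0]]
[[5,19],[16,13],[18,9],[30,0]]
[[5,19],[16,13],[18,9],[34,0]]
[[5,19],[16,13],[18,9],[34,0]]
[[5,19],[16,13],[18,9],[34,0]]
[[5,19],[16,13],[18,9],[34,0]]
[[5,19],[16,13],[18,9],[21,16],[27,9],[34,0]]
[[5,19],[16,13],[18,9],[21,16],[27,9],[34,0]]
[[5,19],[16,13],[18,9],[21,16],[27,9],[34,0],[44,4],[46,0]]
[[3,6],[5,19],[16,13],[18,9],[21,16],[27,9],[34,0],[44,4],[46,0]]
[[3,6],[5,19],[16,13],[18,9],[21,16],[27,9],[34,0],[44,4],[45,15],[50,0]]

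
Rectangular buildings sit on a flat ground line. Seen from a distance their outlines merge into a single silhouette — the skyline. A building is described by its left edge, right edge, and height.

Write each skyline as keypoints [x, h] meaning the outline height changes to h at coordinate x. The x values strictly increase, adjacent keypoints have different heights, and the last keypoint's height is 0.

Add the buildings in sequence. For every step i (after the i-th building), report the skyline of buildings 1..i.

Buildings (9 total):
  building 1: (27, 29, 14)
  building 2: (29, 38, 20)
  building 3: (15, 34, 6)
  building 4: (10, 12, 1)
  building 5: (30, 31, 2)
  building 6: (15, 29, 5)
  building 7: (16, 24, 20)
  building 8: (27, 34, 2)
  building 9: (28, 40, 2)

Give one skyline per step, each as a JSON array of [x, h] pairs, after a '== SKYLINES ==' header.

== SKYLINES ==
[[27,14],[29,0]]
[[27,14],[29,20],[38,0]]
[[15,6],[27,14],[29,20],[38,0]]
[[10,1],[12,0],[15,6],[27,14],[29,20],[38,0]]
[[10,1],[12,0],[15,6],[27,14],[29,20],[38,0]]
[[10,1],[12,0],[15,6],[27,14],[29,20],[38,0]]
[[10,1],[12,0],[15,6],[16,20],[24,6],[27,14],[29,20],[38,0]]
[[10,1],[12,0],[15,6],[16,20],[24,6],[27,14],[29,20],[38,0]]
[[10,1],[12,0],[15,6],[16,20],[24,6],[27,14],[29,20],[38,2],[40,0]]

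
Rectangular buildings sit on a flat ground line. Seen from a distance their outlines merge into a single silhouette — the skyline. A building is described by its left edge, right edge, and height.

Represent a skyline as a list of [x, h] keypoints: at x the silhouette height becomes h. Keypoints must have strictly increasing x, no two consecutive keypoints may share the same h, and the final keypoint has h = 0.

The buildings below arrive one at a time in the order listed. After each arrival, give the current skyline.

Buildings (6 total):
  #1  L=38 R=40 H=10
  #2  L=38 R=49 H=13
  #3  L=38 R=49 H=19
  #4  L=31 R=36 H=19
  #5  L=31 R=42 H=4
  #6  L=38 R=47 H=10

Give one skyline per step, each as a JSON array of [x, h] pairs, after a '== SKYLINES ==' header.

== SKYLINES ==
[[38,10],[40,0]]
[[38,13],[49,0]]
[[38,19],[49,0]]
[[31,19],[36,0],[38,19],[49,0]]
[[31,19],[36,4],[38,19],[49,0]]
[[31,19],[36,4],[38,19],[49,0]]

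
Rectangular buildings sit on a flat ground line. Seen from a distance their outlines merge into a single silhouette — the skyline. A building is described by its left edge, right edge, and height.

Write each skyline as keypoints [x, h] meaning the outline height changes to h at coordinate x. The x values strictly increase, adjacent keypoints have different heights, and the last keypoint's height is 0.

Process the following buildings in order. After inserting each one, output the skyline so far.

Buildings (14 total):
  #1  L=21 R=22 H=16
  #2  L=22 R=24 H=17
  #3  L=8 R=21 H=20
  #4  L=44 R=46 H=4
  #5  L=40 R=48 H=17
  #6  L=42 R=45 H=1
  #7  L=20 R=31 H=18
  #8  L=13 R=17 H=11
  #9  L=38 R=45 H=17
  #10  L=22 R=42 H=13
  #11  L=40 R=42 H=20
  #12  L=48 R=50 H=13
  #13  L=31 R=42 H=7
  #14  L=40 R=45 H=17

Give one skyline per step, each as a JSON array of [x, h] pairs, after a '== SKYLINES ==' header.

== SKYLINES ==
[[21,16],[22,0]]
[[21,16],[22,17],[24,0]]
[[8,20],[21,16],[22,17],[24,0]]
[[8,20],[21,16],[22,17],[24,0],[44,4],[46,0]]
[[8,20],[21,16],[22,17],[24,0],[40,17],[48,0]]
[[8,20],[21,16],[22,17],[24,0],[40,17],[48,0]]
[[8,20],[21,18],[31,0],[40,17],[48,0]]
[[8,20],[21,18],[31,0],[40,17],[48,0]]
[[8,20],[21,18],[31,0],[38,17],[48,0]]
[[8,20],[21,18],[31,13],[38,17],[48,0]]
[[8,20],[21,18],[31,13],[38,17],[40,20],[42,17],[48,0]]
[[8,20],[21,18],[31,13],[38,17],[40,20],[42,17],[48,13],[50,0]]
[[8,20],[21,18],[31,13],[38,17],[40,20],[42,17],[48,13],[50,0]]
[[8,20],[21,18],[31,13],[38,17],[40,20],[42,17],[48,13],[50,0]]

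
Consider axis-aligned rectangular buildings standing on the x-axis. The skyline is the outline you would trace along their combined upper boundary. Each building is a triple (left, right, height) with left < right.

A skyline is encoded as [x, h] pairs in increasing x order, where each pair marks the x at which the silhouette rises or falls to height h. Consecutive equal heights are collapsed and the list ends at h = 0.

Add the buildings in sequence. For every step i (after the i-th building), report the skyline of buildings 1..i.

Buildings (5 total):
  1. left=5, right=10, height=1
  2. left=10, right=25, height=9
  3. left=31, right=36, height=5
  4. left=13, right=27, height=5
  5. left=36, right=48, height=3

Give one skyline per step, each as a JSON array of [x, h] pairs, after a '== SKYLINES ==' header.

== SKYLINES ==
[[5,1],[10,0]]
[[5,1],[10,9],[25,0]]
[[5,1],[10,9],[25,0],[31,5],[36,0]]
[[5,1],[10,9],[25,5],[27,0],[31,5],[36,0]]
[[5,1],[10,9],[25,5],[27,0],[31,5],[36,3],[48,0]]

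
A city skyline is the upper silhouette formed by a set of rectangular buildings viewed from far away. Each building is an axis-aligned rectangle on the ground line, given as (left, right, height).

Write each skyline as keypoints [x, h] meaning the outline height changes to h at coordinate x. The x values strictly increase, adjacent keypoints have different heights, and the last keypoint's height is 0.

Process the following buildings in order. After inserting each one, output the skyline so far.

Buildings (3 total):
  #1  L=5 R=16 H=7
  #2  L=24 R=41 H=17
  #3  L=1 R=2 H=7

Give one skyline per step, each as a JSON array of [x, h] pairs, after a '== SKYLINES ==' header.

== SKYLINES ==
[[5,7],[16,0]]
[[5,7],[16,0],[24,17],[41,0]]
[[1,7],[2,0],[5,7],[16,0],[24,17],[41,0]]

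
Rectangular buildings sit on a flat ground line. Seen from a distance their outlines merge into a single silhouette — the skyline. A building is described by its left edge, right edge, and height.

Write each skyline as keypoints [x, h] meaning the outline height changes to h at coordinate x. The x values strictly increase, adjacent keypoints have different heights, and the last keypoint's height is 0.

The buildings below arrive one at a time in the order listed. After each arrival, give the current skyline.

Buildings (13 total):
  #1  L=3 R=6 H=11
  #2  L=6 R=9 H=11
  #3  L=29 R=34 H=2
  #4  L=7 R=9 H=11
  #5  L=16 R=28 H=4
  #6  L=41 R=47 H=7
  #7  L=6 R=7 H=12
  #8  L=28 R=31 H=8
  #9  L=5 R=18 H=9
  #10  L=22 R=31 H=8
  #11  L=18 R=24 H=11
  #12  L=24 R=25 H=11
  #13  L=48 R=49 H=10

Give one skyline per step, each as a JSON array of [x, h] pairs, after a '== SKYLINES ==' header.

== SKYLINES ==
[[3,11],[6,0]]
[[3,11],[9,0]]
[[3,11],[9,0],[29,2],[34,0]]
[[3,11],[9,0],[29,2],[34,0]]
[[3,11],[9,0],[16,4],[28,0],[29,2],[34,0]]
[[3,11],[9,0],[16,4],[28,0],[29,2],[34,0],[41,7],[47,0]]
[[3,11],[6,12],[7,11],[9,0],[16,4],[28,0],[29,2],[34,0],[41,7],[47,0]]
[[3,11],[6,12],[7,11],[9,0],[16,4],[28,8],[31,2],[34,0],[41,7],[47,0]]
[[3,11],[6,12],[7,11],[9,9],[18,4],[28,8],[31,2],[34,0],[41,7],[47,0]]
[[3,11],[6,12],[7,11],[9,9],[18,4],[22,8],[31,2],[34,0],[41,7],[47,0]]
[[3,11],[6,12],[7,11],[9,9],[18,11],[24,8],[31,2],[34,0],[41,7],[47,0]]
[[3,11],[6,12],[7,11],[9,9],[18,11],[25,8],[31,2],[34,0],[41,7],[47,0]]
[[3,11],[6,12],[7,11],[9,9],[18,11],[25,8],[31,2],[34,0],[41,7],[47,0],[48,10],[49,0]]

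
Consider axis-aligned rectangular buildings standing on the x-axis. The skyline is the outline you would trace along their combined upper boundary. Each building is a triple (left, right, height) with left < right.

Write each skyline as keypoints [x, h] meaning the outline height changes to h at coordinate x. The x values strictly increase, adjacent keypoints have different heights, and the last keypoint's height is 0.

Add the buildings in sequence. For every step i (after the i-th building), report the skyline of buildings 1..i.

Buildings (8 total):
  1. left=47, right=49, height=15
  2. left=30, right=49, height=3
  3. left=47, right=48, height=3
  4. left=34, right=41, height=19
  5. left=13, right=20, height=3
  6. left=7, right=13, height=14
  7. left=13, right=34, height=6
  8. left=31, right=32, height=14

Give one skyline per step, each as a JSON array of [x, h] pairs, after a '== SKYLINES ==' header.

== SKYLINES ==
[[47,15],[49,0]]
[[30,3],[47,15],[49,0]]
[[30,3],[47,15],[49,0]]
[[30,3],[34,19],[41,3],[47,15],[49,0]]
[[13,3],[20,0],[30,3],[34,19],[41,3],[47,15],[49,0]]
[[7,14],[13,3],[20,0],[30,3],[34,19],[41,3],[47,15],[49,0]]
[[7,14],[13,6],[34,19],[41,3],[47,15],[49,0]]
[[7,14],[13,6],[31,14],[32,6],[34,19],[41,3],[47,15],[49,0]]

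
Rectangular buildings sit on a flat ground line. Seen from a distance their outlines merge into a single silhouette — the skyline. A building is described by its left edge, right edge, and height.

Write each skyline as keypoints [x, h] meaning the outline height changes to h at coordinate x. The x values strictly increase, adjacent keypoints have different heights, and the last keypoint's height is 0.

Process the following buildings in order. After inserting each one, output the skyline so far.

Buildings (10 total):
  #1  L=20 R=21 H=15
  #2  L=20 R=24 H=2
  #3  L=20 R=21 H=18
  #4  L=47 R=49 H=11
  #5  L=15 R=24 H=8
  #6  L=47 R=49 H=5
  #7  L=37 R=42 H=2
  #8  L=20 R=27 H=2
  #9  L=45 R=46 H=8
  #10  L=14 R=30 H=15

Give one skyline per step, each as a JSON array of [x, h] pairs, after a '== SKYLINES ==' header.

== SKYLINES ==
[[20,15],[21,0]]
[[20,15],[21,2],[24,0]]
[[20,18],[21,2],[24,0]]
[[20,18],[21,2],[24,0],[47,11],[49,0]]
[[15,8],[20,18],[21,8],[24,0],[47,11],[49,0]]
[[15,8],[20,18],[21,8],[24,0],[47,11],[49,0]]
[[15,8],[20,18],[21,8],[24,0],[37,2],[42,0],[47,11],[49,0]]
[[15,8],[20,18],[21,8],[24,2],[27,0],[37,2],[42,0],[47,11],[49,0]]
[[15,8],[20,18],[21,8],[24,2],[27,0],[37,2],[42,0],[45,8],[46,0],[47,11],[49,0]]
[[14,15],[20,18],[21,15],[30,0],[37,2],[42,0],[45,8],[46,0],[47,11],[49,0]]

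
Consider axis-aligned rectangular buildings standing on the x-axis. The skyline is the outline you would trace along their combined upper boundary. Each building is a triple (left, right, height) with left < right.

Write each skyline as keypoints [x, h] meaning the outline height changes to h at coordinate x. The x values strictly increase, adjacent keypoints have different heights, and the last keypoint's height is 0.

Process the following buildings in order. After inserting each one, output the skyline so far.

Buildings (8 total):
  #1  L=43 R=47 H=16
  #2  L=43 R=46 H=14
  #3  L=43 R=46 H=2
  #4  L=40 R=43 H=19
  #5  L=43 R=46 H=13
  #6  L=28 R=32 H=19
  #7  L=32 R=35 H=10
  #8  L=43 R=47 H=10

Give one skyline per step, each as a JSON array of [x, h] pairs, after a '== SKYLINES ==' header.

== SKYLINES ==
[[43,16],[47,0]]
[[43,16],[47,0]]
[[43,16],[47,0]]
[[40,19],[43,16],[47,0]]
[[40,19],[43,16],[47,0]]
[[28,19],[32,0],[40,19],[43,16],[47,0]]
[[28,19],[32,10],[35,0],[40,19],[43,16],[47,0]]
[[28,19],[32,10],[35,0],[40,19],[43,16],[47,0]]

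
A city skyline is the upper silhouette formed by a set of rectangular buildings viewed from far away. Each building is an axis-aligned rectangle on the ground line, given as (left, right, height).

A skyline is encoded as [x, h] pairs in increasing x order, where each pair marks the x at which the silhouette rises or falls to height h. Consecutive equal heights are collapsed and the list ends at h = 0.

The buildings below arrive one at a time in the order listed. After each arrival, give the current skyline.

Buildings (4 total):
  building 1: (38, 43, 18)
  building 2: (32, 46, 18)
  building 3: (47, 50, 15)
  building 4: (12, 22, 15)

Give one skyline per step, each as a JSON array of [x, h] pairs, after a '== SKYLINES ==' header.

== SKYLINES ==
[[38,18],[43,0]]
[[32,18],[46,0]]
[[32,18],[46,0],[47,15],[50,0]]
[[12,15],[22,0],[32,18],[46,0],[47,15],[50,0]]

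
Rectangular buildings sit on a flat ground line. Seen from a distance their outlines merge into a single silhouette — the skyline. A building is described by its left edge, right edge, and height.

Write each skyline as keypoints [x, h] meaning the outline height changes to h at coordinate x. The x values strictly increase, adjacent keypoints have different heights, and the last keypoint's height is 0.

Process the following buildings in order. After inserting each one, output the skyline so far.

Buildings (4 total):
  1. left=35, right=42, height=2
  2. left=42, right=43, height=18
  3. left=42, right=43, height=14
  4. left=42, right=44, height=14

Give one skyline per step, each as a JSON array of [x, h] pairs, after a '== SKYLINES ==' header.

== SKYLINES ==
[[35,2],[42,0]]
[[35,2],[42,18],[43,0]]
[[35,2],[42,18],[43,0]]
[[35,2],[42,18],[43,14],[44,0]]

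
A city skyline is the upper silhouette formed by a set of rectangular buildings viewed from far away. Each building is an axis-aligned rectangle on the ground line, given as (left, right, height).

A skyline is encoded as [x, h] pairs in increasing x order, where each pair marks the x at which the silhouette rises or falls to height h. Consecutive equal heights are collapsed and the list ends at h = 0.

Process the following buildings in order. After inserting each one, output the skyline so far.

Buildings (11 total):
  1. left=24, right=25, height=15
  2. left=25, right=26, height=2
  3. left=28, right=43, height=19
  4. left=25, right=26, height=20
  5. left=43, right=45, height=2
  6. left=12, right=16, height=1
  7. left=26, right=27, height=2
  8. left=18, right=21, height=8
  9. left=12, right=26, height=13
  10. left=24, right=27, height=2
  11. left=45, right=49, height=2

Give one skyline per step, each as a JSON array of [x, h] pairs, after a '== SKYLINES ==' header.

== SKYLINES ==
[[24,15],[25,0]]
[[24,15],[25,2],[26,0]]
[[24,15],[25,2],[26,0],[28,19],[43,0]]
[[24,15],[25,20],[26,0],[28,19],[43,0]]
[[24,15],[25,20],[26,0],[28,19],[43,2],[45,0]]
[[12,1],[16,0],[24,15],[25,20],[26,0],[28,19],[43,2],[45,0]]
[[12,1],[16,0],[24,15],[25,20],[26,2],[27,0],[28,19],[43,2],[45,0]]
[[12,1],[16,0],[18,8],[21,0],[24,15],[25,20],[26,2],[27,0],[28,19],[43,2],[45,0]]
[[12,13],[24,15],[25,20],[26,2],[27,0],[28,19],[43,2],[45,0]]
[[12,13],[24,15],[25,20],[26,2],[27,0],[28,19],[43,2],[45,0]]
[[12,13],[24,15],[25,20],[26,2],[27,0],[28,19],[43,2],[49,0]]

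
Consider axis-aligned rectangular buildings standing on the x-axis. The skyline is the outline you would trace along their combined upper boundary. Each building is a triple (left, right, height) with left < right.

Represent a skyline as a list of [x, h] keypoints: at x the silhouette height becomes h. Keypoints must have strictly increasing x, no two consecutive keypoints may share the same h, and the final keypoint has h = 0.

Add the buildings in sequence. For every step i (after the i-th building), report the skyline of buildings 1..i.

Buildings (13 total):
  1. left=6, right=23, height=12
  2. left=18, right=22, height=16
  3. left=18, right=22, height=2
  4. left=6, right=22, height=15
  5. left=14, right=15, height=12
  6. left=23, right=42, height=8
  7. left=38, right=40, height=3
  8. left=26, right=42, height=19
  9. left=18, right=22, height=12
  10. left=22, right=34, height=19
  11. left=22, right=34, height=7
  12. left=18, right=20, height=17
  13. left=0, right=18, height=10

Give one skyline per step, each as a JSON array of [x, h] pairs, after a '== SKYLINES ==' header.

== SKYLINES ==
[[6,12],[23,0]]
[[6,12],[18,16],[22,12],[23,0]]
[[6,12],[18,16],[22,12],[23,0]]
[[6,15],[18,16],[22,12],[23,0]]
[[6,15],[18,16],[22,12],[23,0]]
[[6,15],[18,16],[22,12],[23,8],[42,0]]
[[6,15],[18,16],[22,12],[23,8],[42,0]]
[[6,15],[18,16],[22,12],[23,8],[26,19],[42,0]]
[[6,15],[18,16],[22,12],[23,8],[26,19],[42,0]]
[[6,15],[18,16],[22,19],[42,0]]
[[6,15],[18,16],[22,19],[42,0]]
[[6,15],[18,17],[20,16],[22,19],[42,0]]
[[0,10],[6,15],[18,17],[20,16],[22,19],[42,0]]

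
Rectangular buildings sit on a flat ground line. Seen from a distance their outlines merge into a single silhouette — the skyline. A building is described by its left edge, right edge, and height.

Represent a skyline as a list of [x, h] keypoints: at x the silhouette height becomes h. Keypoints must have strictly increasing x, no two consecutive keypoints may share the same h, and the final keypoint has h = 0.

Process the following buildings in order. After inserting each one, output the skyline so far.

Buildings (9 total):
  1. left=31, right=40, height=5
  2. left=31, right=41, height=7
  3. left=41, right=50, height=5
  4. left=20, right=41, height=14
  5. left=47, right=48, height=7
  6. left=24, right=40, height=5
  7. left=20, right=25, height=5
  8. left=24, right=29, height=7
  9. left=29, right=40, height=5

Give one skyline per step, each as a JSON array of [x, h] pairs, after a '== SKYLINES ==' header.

== SKYLINES ==
[[31,5],[40,0]]
[[31,7],[41,0]]
[[31,7],[41,5],[50,0]]
[[20,14],[41,5],[50,0]]
[[20,14],[41,5],[47,7],[48,5],[50,0]]
[[20,14],[41,5],[47,7],[48,5],[50,0]]
[[20,14],[41,5],[47,7],[48,5],[50,0]]
[[20,14],[41,5],[47,7],[48,5],[50,0]]
[[20,14],[41,5],[47,7],[48,5],[50,0]]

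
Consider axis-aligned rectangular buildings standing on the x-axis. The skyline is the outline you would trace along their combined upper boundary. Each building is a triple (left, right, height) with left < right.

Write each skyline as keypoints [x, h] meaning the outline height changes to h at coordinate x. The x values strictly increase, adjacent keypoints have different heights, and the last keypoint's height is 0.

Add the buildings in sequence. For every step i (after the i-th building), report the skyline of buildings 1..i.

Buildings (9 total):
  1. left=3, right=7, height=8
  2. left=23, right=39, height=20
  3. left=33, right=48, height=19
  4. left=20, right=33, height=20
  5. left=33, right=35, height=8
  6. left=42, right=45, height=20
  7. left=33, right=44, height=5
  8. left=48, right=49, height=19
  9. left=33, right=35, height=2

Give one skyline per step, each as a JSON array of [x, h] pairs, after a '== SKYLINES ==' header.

== SKYLINES ==
[[3,8],[7,0]]
[[3,8],[7,0],[23,20],[39,0]]
[[3,8],[7,0],[23,20],[39,19],[48,0]]
[[3,8],[7,0],[20,20],[39,19],[48,0]]
[[3,8],[7,0],[20,20],[39,19],[48,0]]
[[3,8],[7,0],[20,20],[39,19],[42,20],[45,19],[48,0]]
[[3,8],[7,0],[20,20],[39,19],[42,20],[45,19],[48,0]]
[[3,8],[7,0],[20,20],[39,19],[42,20],[45,19],[49,0]]
[[3,8],[7,0],[20,20],[39,19],[42,20],[45,19],[49,0]]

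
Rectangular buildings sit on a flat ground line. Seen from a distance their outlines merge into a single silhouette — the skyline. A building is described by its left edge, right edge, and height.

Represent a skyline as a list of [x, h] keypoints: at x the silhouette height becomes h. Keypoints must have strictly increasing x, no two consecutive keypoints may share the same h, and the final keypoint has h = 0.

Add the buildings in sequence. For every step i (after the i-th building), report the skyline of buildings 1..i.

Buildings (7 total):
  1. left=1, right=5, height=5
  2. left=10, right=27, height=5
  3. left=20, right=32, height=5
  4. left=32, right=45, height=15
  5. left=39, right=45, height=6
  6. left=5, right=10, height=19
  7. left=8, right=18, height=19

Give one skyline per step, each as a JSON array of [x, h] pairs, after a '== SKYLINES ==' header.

== SKYLINES ==
[[1,5],[5,0]]
[[1,5],[5,0],[10,5],[27,0]]
[[1,5],[5,0],[10,5],[32,0]]
[[1,5],[5,0],[10,5],[32,15],[45,0]]
[[1,5],[5,0],[10,5],[32,15],[45,0]]
[[1,5],[5,19],[10,5],[32,15],[45,0]]
[[1,5],[5,19],[18,5],[32,15],[45,0]]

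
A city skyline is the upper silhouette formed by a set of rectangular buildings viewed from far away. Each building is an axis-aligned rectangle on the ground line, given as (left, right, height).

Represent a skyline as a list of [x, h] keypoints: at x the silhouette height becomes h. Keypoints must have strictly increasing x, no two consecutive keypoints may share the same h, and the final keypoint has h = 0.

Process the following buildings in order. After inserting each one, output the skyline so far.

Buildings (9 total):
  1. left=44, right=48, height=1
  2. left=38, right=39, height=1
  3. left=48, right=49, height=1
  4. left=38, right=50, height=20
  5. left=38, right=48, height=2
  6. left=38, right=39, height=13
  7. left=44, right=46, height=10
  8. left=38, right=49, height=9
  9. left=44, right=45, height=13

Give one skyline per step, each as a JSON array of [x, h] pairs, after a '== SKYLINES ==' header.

== SKYLINES ==
[[44,1],[48,0]]
[[38,1],[39,0],[44,1],[48,0]]
[[38,1],[39,0],[44,1],[49,0]]
[[38,20],[50,0]]
[[38,20],[50,0]]
[[38,20],[50,0]]
[[38,20],[50,0]]
[[38,20],[50,0]]
[[38,20],[50,0]]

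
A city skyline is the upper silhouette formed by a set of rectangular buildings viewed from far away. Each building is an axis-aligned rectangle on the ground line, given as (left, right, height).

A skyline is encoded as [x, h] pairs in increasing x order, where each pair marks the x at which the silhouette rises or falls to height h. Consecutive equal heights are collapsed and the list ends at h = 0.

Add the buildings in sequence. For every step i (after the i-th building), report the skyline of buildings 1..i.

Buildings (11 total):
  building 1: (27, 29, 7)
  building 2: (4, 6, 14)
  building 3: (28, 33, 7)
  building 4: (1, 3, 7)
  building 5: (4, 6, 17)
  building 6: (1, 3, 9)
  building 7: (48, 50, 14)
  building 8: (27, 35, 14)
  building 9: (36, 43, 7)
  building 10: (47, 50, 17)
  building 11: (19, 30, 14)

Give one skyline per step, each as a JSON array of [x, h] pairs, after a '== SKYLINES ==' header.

== SKYLINES ==
[[27,7],[29,0]]
[[4,14],[6,0],[27,7],[29,0]]
[[4,14],[6,0],[27,7],[33,0]]
[[1,7],[3,0],[4,14],[6,0],[27,7],[33,0]]
[[1,7],[3,0],[4,17],[6,0],[27,7],[33,0]]
[[1,9],[3,0],[4,17],[6,0],[27,7],[33,0]]
[[1,9],[3,0],[4,17],[6,0],[27,7],[33,0],[48,14],[50,0]]
[[1,9],[3,0],[4,17],[6,0],[27,14],[35,0],[48,14],[50,0]]
[[1,9],[3,0],[4,17],[6,0],[27,14],[35,0],[36,7],[43,0],[48,14],[50,0]]
[[1,9],[3,0],[4,17],[6,0],[27,14],[35,0],[36,7],[43,0],[47,17],[50,0]]
[[1,9],[3,0],[4,17],[6,0],[19,14],[35,0],[36,7],[43,0],[47,17],[50,0]]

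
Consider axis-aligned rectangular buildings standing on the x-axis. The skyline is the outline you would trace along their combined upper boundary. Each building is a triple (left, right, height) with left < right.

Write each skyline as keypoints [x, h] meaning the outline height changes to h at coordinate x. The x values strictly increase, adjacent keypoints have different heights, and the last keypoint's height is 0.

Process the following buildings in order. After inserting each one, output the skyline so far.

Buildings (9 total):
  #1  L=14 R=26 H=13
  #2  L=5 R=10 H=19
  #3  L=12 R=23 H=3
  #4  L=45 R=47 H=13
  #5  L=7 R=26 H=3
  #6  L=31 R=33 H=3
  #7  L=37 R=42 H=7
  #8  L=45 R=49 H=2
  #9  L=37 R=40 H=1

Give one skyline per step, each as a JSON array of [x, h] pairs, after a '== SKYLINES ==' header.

== SKYLINES ==
[[14,13],[26,0]]
[[5,19],[10,0],[14,13],[26,0]]
[[5,19],[10,0],[12,3],[14,13],[26,0]]
[[5,19],[10,0],[12,3],[14,13],[26,0],[45,13],[47,0]]
[[5,19],[10,3],[14,13],[26,0],[45,13],[47,0]]
[[5,19],[10,3],[14,13],[26,0],[31,3],[33,0],[45,13],[47,0]]
[[5,19],[10,3],[14,13],[26,0],[31,3],[33,0],[37,7],[42,0],[45,13],[47,0]]
[[5,19],[10,3],[14,13],[26,0],[31,3],[33,0],[37,7],[42,0],[45,13],[47,2],[49,0]]
[[5,19],[10,3],[14,13],[26,0],[31,3],[33,0],[37,7],[42,0],[45,13],[47,2],[49,0]]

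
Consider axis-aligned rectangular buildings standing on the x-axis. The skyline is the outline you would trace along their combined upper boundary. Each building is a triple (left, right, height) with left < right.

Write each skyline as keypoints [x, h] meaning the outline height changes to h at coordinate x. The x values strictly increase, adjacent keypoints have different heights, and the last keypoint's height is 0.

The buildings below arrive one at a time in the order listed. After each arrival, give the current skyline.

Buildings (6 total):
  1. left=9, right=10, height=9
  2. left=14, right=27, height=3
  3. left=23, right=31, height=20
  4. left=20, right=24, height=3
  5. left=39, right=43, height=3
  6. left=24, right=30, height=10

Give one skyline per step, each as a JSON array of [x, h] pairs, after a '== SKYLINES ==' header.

== SKYLINES ==
[[9,9],[10,0]]
[[9,9],[10,0],[14,3],[27,0]]
[[9,9],[10,0],[14,3],[23,20],[31,0]]
[[9,9],[10,0],[14,3],[23,20],[31,0]]
[[9,9],[10,0],[14,3],[23,20],[31,0],[39,3],[43,0]]
[[9,9],[10,0],[14,3],[23,20],[31,0],[39,3],[43,0]]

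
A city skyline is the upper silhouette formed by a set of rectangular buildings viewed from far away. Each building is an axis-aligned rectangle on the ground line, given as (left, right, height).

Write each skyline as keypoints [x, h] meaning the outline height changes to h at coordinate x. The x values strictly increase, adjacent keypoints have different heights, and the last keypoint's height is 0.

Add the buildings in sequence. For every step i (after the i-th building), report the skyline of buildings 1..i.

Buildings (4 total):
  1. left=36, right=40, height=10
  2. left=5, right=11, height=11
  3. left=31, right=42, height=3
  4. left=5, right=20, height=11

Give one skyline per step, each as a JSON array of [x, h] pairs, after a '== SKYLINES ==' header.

== SKYLINES ==
[[36,10],[40,0]]
[[5,11],[11,0],[36,10],[40,0]]
[[5,11],[11,0],[31,3],[36,10],[40,3],[42,0]]
[[5,11],[20,0],[31,3],[36,10],[40,3],[42,0]]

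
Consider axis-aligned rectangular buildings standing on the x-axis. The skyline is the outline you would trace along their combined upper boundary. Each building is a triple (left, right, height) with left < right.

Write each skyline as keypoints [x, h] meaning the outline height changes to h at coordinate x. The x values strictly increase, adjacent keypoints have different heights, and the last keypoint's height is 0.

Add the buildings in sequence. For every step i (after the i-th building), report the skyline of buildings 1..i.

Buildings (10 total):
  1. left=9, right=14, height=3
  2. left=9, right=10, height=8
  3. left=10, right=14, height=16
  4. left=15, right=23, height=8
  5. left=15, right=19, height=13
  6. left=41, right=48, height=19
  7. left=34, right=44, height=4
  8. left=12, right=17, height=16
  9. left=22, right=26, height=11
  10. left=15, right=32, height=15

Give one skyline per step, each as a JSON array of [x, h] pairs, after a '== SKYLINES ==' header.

== SKYLINES ==
[[9,3],[14,0]]
[[9,8],[10,3],[14,0]]
[[9,8],[10,16],[14,0]]
[[9,8],[10,16],[14,0],[15,8],[23,0]]
[[9,8],[10,16],[14,0],[15,13],[19,8],[23,0]]
[[9,8],[10,16],[14,0],[15,13],[19,8],[23,0],[41,19],[48,0]]
[[9,8],[10,16],[14,0],[15,13],[19,8],[23,0],[34,4],[41,19],[48,0]]
[[9,8],[10,16],[17,13],[19,8],[23,0],[34,4],[41,19],[48,0]]
[[9,8],[10,16],[17,13],[19,8],[22,11],[26,0],[34,4],[41,19],[48,0]]
[[9,8],[10,16],[17,15],[32,0],[34,4],[41,19],[48,0]]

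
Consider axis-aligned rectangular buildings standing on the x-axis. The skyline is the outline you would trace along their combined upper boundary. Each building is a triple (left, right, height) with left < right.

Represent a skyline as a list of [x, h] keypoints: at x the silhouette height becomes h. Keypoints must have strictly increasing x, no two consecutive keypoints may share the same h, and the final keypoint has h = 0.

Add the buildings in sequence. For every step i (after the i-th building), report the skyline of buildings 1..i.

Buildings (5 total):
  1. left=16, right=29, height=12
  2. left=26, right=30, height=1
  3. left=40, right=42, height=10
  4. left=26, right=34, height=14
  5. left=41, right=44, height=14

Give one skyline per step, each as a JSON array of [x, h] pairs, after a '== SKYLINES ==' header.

== SKYLINES ==
[[16,12],[29,0]]
[[16,12],[29,1],[30,0]]
[[16,12],[29,1],[30,0],[40,10],[42,0]]
[[16,12],[26,14],[34,0],[40,10],[42,0]]
[[16,12],[26,14],[34,0],[40,10],[41,14],[44,0]]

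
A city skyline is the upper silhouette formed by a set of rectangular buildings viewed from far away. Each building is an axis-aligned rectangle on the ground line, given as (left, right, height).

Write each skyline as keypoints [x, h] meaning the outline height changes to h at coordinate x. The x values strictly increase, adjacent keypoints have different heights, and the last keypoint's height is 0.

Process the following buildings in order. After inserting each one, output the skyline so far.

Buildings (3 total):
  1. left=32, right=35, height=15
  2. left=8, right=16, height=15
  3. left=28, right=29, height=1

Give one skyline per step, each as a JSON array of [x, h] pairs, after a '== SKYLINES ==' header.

== SKYLINES ==
[[32,15],[35,0]]
[[8,15],[16,0],[32,15],[35,0]]
[[8,15],[16,0],[28,1],[29,0],[32,15],[35,0]]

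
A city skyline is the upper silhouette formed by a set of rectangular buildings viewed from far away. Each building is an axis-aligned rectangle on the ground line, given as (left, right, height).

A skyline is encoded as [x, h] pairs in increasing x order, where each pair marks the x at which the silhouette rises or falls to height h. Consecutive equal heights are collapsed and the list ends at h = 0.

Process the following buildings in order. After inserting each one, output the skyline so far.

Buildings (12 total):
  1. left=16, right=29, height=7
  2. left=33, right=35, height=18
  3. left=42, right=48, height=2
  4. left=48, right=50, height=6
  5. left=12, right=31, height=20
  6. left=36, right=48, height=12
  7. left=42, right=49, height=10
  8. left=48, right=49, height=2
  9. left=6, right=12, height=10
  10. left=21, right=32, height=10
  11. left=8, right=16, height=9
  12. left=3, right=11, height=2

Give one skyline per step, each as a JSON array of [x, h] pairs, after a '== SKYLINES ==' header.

== SKYLINES ==
[[16,7],[29,0]]
[[16,7],[29,0],[33,18],[35,0]]
[[16,7],[29,0],[33,18],[35,0],[42,2],[48,0]]
[[16,7],[29,0],[33,18],[35,0],[42,2],[48,6],[50,0]]
[[12,20],[31,0],[33,18],[35,0],[42,2],[48,6],[50,0]]
[[12,20],[31,0],[33,18],[35,0],[36,12],[48,6],[50,0]]
[[12,20],[31,0],[33,18],[35,0],[36,12],[48,10],[49,6],[50,0]]
[[12,20],[31,0],[33,18],[35,0],[36,12],[48,10],[49,6],[50,0]]
[[6,10],[12,20],[31,0],[33,18],[35,0],[36,12],[48,10],[49,6],[50,0]]
[[6,10],[12,20],[31,10],[32,0],[33,18],[35,0],[36,12],[48,10],[49,6],[50,0]]
[[6,10],[12,20],[31,10],[32,0],[33,18],[35,0],[36,12],[48,10],[49,6],[50,0]]
[[3,2],[6,10],[12,20],[31,10],[32,0],[33,18],[35,0],[36,12],[48,10],[49,6],[50,0]]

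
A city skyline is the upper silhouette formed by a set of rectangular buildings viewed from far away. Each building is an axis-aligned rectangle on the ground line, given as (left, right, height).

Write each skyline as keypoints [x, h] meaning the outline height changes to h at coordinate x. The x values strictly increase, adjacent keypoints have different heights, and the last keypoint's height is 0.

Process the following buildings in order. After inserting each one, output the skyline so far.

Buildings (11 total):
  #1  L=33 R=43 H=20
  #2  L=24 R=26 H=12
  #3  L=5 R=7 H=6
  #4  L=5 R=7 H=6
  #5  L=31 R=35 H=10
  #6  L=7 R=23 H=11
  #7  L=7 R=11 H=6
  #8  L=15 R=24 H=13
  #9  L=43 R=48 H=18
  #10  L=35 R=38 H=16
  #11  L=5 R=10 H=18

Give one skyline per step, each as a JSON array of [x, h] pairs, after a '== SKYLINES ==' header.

== SKYLINES ==
[[33,20],[43,0]]
[[24,12],[26,0],[33,20],[43,0]]
[[5,6],[7,0],[24,12],[26,0],[33,20],[43,0]]
[[5,6],[7,0],[24,12],[26,0],[33,20],[43,0]]
[[5,6],[7,0],[24,12],[26,0],[31,10],[33,20],[43,0]]
[[5,6],[7,11],[23,0],[24,12],[26,0],[31,10],[33,20],[43,0]]
[[5,6],[7,11],[23,0],[24,12],[26,0],[31,10],[33,20],[43,0]]
[[5,6],[7,11],[15,13],[24,12],[26,0],[31,10],[33,20],[43,0]]
[[5,6],[7,11],[15,13],[24,12],[26,0],[31,10],[33,20],[43,18],[48,0]]
[[5,6],[7,11],[15,13],[24,12],[26,0],[31,10],[33,20],[43,18],[48,0]]
[[5,18],[10,11],[15,13],[24,12],[26,0],[31,10],[33,20],[43,18],[48,0]]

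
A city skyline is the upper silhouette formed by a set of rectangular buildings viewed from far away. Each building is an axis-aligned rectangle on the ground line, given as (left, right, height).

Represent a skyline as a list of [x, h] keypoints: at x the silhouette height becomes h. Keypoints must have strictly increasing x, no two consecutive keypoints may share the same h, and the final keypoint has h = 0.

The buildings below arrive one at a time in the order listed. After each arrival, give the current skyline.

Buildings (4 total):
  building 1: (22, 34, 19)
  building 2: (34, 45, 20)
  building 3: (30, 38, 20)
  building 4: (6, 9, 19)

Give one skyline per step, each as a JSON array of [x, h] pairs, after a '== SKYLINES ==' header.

== SKYLINES ==
[[22,19],[34,0]]
[[22,19],[34,20],[45,0]]
[[22,19],[30,20],[45,0]]
[[6,19],[9,0],[22,19],[30,20],[45,0]]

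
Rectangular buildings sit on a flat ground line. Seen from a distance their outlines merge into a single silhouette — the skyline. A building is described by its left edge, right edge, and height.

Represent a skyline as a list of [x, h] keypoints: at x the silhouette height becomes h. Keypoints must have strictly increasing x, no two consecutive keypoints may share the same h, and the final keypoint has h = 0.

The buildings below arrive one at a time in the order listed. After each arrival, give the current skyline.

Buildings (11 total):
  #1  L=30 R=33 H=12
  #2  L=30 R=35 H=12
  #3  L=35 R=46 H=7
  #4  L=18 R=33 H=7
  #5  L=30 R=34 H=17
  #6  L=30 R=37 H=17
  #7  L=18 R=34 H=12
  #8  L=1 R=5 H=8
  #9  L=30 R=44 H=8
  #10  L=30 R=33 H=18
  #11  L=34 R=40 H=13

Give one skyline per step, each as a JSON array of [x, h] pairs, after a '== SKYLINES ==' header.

== SKYLINES ==
[[30,12],[33,0]]
[[30,12],[35,0]]
[[30,12],[35,7],[46,0]]
[[18,7],[30,12],[35,7],[46,0]]
[[18,7],[30,17],[34,12],[35,7],[46,0]]
[[18,7],[30,17],[37,7],[46,0]]
[[18,12],[30,17],[37,7],[46,0]]
[[1,8],[5,0],[18,12],[30,17],[37,7],[46,0]]
[[1,8],[5,0],[18,12],[30,17],[37,8],[44,7],[46,0]]
[[1,8],[5,0],[18,12],[30,18],[33,17],[37,8],[44,7],[46,0]]
[[1,8],[5,0],[18,12],[30,18],[33,17],[37,13],[40,8],[44,7],[46,0]]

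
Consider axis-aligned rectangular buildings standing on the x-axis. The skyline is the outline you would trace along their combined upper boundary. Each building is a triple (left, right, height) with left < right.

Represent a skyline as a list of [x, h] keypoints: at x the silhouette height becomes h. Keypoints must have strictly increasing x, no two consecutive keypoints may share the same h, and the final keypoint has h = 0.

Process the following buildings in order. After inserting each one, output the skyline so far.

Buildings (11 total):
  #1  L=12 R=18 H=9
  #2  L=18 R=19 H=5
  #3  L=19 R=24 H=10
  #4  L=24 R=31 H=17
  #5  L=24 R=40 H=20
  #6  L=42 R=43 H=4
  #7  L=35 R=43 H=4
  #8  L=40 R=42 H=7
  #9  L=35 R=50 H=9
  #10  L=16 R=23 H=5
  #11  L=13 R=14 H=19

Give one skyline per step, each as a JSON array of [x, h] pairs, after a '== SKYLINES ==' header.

== SKYLINES ==
[[12,9],[18,0]]
[[12,9],[18,5],[19,0]]
[[12,9],[18,5],[19,10],[24,0]]
[[12,9],[18,5],[19,10],[24,17],[31,0]]
[[12,9],[18,5],[19,10],[24,20],[40,0]]
[[12,9],[18,5],[19,10],[24,20],[40,0],[42,4],[43,0]]
[[12,9],[18,5],[19,10],[24,20],[40,4],[43,0]]
[[12,9],[18,5],[19,10],[24,20],[40,7],[42,4],[43,0]]
[[12,9],[18,5],[19,10],[24,20],[40,9],[50,0]]
[[12,9],[18,5],[19,10],[24,20],[40,9],[50,0]]
[[12,9],[13,19],[14,9],[18,5],[19,10],[24,20],[40,9],[50,0]]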